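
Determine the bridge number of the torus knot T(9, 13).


The bridge number of T(p,q) is min(p,q).
min(9, 13) = 9

9


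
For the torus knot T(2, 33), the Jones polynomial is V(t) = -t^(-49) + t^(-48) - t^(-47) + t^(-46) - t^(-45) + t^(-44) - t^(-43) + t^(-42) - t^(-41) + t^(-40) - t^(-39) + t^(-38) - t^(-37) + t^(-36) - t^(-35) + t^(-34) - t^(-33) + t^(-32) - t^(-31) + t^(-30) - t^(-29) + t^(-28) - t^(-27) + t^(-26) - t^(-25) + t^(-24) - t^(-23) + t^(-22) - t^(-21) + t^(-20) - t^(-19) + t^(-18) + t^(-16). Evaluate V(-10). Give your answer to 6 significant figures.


Substituting t = -10 into V(t) = -t^(-49) + t^(-48) - t^(-47) + t^(-46) - t^(-45) + t^(-44) - t^(-43) + t^(-42) - t^(-41) + t^(-40) - t^(-39) + t^(-38) - t^(-37) + t^(-36) - t^(-35) + t^(-34) - t^(-33) + t^(-32) - t^(-31) + t^(-30) - t^(-29) + t^(-28) - t^(-27) + t^(-26) - t^(-25) + t^(-24) - t^(-23) + t^(-22) - t^(-21) + t^(-20) - t^(-19) + t^(-18) + t^(-16):
  (-)t^(-49) = 1e-49
  (+)t^(-48) = 1e-48
  (-)t^(-47) = 1e-47
  (+)t^(-46) = 1e-46
  (-)t^(-45) = 1e-45
  (+)t^(-44) = 1e-44
  (-)t^(-43) = 1e-43
  (+)t^(-42) = 1e-42
  (-)t^(-41) = 1e-41
  (+)t^(-40) = 1e-40
  (-)t^(-39) = 1e-39
  (+)t^(-38) = 1e-38
  (-)t^(-37) = 1e-37
  (+)t^(-36) = 1e-36
  (-)t^(-35) = 1e-35
  (+)t^(-34) = 1e-34
  (-)t^(-33) = 1e-33
  (+)t^(-32) = 1e-32
  (-)t^(-31) = 1e-31
  (+)t^(-30) = 1e-30
  (-)t^(-29) = 1e-29
  (+)t^(-28) = 1e-28
  (-)t^(-27) = 1e-27
  (+)t^(-26) = 1e-26
  (-)t^(-25) = 1e-25
  (+)t^(-24) = 1e-24
  (-)t^(-23) = 1e-23
  (+)t^(-22) = 1e-22
  (-)t^(-21) = 1e-21
  (+)t^(-20) = 1e-20
  (-)t^(-19) = 1e-19
  (+)t^(-18) = 1e-18
  (+)t^(-16) = 1e-16
Sum = (1e-49) + (1e-48) + (1e-47) + (1e-46) + (1e-45) + (1e-44) + (1e-43) + (1e-42) + (1e-41) + (1e-40) + (1e-39) + (1e-38) + (1e-37) + (1e-36) + (1e-35) + (1e-34) + (1e-33) + (1e-32) + (1e-31) + (1e-30) + (1e-29) + (1e-28) + (1e-27) + (1e-26) + (1e-25) + (1e-24) + (1e-23) + (1e-22) + (1e-21) + (1e-20) + (1e-19) + (1e-18) + (1e-16)
= 1.011111111e-16
Rounded to 6 significant figures: 1.01111e-16

1.01111e-16


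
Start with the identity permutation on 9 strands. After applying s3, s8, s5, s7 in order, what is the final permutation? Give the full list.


Starting with identity [1, 2, 3, 4, 5, 6, 7, 8, 9].
Apply generators in sequence:
  After s3: [1, 2, 4, 3, 5, 6, 7, 8, 9]
  After s8: [1, 2, 4, 3, 5, 6, 7, 9, 8]
  After s5: [1, 2, 4, 3, 6, 5, 7, 9, 8]
  After s7: [1, 2, 4, 3, 6, 5, 9, 7, 8]
Final permutation: [1, 2, 4, 3, 6, 5, 9, 7, 8]

[1, 2, 4, 3, 6, 5, 9, 7, 8]


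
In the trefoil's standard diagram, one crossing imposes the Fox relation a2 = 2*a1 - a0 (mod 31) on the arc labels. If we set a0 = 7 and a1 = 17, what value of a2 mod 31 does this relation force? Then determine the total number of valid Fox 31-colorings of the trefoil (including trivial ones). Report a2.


Step 1: Apply the given crossing relation 2*a1 - a0 - a2 = 0 (mod 31).
  a2 = 2*a1 - a0 mod 31
  a2 = 2*17 - 7 mod 31
  a2 = 34 - 7 mod 31
  a2 = 27 mod 31 = 27
Step 2: The trefoil has determinant 3.
  Number of Fox p-colorings (p prime) is p^2 if p = 3, else p.
  Since 31 does not divide 3, only trivial (constant) colorings exist.
  (So the trial a0 = 7, a1 = 17 with a0 != a1 does NOT extend to a valid coloring of the whole trefoil: the other two crossing relations require 3*(a1 - a0) = 0 (mod 31), which fails.)
  Total colorings = 31
Step 3: a2 = 27, total Fox 31-colorings = 31

27


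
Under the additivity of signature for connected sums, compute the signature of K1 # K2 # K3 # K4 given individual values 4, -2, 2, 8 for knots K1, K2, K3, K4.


The signature is additive under connected sum.
signature(K1 # K2 # K3 # K4) = (4) + (-2) + (2) + (8)
= 12

12


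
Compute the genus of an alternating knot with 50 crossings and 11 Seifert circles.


For alternating knots, g = (c - s + 1)/2.
= (50 - 11 + 1)/2
= 40/2 = 20

20


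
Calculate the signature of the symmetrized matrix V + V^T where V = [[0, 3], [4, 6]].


Step 1: V + V^T = [[0, 7], [7, 12]]
Step 2: trace = 12, det = -49
Step 3: Discriminant = 12^2 - 4*(-49) = 340
Step 4: Eigenvalues: 15.2195, -3.21954
Step 5: Signature = (# positive eigenvalues) - (# negative eigenvalues) = 0

0


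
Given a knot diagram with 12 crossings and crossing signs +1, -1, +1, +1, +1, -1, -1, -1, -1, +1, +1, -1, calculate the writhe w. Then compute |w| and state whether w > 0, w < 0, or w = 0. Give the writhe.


Step 1: Count positive crossings (+1).
Positive crossings: 6
Step 2: Count negative crossings (-1).
Negative crossings: 6
Step 3: Writhe = (positive) - (negative)
w = 6 - 6 = 0
Step 4: |w| = 0, and w is zero

0


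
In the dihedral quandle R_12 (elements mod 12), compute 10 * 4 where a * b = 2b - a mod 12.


10 * 4 = 2*4 - 10 mod 12
= 8 - 10 mod 12
= -2 mod 12 = 10

10


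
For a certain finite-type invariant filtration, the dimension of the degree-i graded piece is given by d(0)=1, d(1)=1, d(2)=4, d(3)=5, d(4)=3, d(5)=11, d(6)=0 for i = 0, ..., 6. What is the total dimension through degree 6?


Total dimension = d(0) + d(1) + ... + d(6)
= 1 + 1 + 4 + 5 + 3 + 11 + 0
= 25

25


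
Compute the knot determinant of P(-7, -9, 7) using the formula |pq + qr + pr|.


Step 1: Compute pq + qr + pr.
pq = (-7)*(-9) = 63
qr = (-9)*7 = -63
pr = (-7)*7 = -49
pq + qr + pr = 63 + (-63) + (-49) = -49
Step 2: Take absolute value.
det(P(-7,-9,7)) = |-49| = 49

49


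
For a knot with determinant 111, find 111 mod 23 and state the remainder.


Step 1: A knot is p-colorable if and only if p divides its determinant.
Step 2: Compute 111 mod 23.
111 = 4 * 23 + 19
Step 3: 111 mod 23 = 19
Step 4: The knot is 23-colorable: no

19


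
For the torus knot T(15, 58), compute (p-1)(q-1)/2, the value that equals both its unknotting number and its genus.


For a torus knot T(p,q), both the unknotting number and genus equal (p-1)(q-1)/2.
= (15-1)(58-1)/2
= 14*57/2
= 798/2 = 399

399


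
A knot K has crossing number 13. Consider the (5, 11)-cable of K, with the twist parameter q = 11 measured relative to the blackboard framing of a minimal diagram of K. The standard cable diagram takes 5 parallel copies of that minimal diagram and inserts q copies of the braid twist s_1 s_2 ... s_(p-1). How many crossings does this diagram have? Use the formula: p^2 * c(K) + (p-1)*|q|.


Step 1: Each of the c(K) crossings of the companion diagram becomes p*p = p^2 crossings among the p parallel strands, and each of the |q| twists s_1 s_2 ... s_(p-1) adds (p-1) crossings.
  Crossings = p^2 * c(K) + (p-1)*|q|
Step 2: = 5^2 * 13 + (5-1)*11
Step 3: = 25*13 + 4*11
Step 4: = 325 + 44 = 369

369


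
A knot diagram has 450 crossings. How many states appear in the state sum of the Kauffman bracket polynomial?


Each crossing contributes 2 choices (A-smoothing or B-smoothing).
Total states = 2^450 = 2907354897182427562197295231552018137414565442749272241125960796722557152453591693304764202855054262243050086425064711734138406514458624

2907354897182427562197295231552018137414565442749272241125960796722557152453591693304764202855054262243050086425064711734138406514458624


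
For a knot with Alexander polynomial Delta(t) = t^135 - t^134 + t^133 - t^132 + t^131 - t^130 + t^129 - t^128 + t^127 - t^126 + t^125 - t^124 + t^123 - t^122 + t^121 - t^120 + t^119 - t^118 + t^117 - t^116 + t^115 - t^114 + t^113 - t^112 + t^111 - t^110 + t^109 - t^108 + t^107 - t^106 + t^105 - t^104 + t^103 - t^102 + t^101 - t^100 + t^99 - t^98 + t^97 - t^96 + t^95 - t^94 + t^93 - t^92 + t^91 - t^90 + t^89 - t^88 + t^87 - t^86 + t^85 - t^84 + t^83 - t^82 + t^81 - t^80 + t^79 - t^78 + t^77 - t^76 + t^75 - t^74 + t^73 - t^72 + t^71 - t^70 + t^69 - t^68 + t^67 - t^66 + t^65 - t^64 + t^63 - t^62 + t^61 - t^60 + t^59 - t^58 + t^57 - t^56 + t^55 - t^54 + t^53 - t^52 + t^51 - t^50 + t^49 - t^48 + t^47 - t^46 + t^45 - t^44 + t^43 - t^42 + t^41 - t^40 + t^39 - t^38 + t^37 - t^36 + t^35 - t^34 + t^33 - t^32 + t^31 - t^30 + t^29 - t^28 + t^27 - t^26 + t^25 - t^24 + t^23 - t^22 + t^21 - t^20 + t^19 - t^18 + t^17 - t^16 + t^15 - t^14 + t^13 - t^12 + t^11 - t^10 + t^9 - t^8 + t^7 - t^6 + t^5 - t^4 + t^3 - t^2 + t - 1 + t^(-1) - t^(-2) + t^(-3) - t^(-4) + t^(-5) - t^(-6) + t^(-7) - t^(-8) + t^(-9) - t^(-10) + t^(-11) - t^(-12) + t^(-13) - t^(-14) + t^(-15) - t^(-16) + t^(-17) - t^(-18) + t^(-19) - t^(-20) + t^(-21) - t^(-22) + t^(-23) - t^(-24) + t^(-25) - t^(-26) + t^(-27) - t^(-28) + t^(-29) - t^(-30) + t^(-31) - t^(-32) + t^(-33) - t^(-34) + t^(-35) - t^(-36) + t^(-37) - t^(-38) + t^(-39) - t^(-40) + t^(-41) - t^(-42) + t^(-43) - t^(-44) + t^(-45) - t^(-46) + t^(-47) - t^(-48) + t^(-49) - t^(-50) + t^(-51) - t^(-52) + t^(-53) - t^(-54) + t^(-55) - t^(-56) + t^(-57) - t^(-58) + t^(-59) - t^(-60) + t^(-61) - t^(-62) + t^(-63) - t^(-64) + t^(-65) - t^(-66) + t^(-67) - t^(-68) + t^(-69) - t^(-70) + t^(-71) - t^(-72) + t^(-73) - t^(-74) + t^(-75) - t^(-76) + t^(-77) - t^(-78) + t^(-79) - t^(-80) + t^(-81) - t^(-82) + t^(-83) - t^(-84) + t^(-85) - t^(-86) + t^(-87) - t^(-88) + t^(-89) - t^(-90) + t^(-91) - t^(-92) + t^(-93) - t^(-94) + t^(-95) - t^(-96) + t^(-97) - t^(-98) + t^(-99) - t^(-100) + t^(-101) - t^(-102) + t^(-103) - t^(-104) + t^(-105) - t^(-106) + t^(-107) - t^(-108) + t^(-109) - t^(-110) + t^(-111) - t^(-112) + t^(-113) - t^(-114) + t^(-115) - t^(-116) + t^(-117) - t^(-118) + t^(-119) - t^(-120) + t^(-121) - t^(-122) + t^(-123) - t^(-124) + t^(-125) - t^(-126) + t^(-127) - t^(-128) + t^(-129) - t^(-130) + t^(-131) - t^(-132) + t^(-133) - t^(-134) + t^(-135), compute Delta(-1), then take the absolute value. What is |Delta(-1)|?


Step 1: The polynomial has 271 terms with alternating signs, exponents from 135 down to -135.
Step 2: Substitute t = -1. The i-th term has coefficient (-1)^i and exponent (m-i),
  so its value is (-1)^i * (-1)^(m-i) = (-1)^m = -1 for every i.
Step 3: All 271 terms equal -1, so Delta(-1) = 271 * (-1) = -271
Step 4: |Delta(-1)| = 271

271


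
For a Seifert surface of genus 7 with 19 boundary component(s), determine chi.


chi = 2 - 2g - b
= 2 - 2*7 - 19
= 2 - 14 - 19 = -31

-31


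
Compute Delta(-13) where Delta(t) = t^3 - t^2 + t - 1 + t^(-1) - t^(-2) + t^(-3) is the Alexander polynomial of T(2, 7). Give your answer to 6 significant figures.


Substituting t = -13 into Delta(t) = t^3 - t^2 + t - 1 + t^(-1) - t^(-2) + t^(-3):
Term values: (-2197) + (-169) + (-13) + (-1) + (-0.0769231) + (-0.00591716) + (-0.000455166)
Sum = -2380.083295
Rounded to 6 significant figures: -2380.08

-2380.08


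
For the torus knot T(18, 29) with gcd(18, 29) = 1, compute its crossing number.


For a torus knot T(p, q) with gcd(p,q)=1,
the crossing number is min(p*(q-1), q*(p-1)).
p*(q-1) = 18*28 = 504
q*(p-1) = 29*17 = 493
min(504, 493) = 493

493


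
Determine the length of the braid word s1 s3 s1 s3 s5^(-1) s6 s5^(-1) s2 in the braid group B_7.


The word length counts the number of generators (including inverses).
Listing each generator: s1, s3, s1, s3, s5^(-1), s6, s5^(-1), s2
There are 8 generators in this braid word.

8


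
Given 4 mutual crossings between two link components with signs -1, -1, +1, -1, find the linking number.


Step 1: Count positive crossings: 1
Step 2: Count negative crossings: 3
Step 3: Sum of signs = 1 - 3 = -2
Step 4: Linking number = sum/2 = -2/2 = -1

-1


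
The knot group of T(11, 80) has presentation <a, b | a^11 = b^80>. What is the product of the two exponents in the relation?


The relation is a^11 = b^80.
Product of exponents = 11 * 80
= 880

880


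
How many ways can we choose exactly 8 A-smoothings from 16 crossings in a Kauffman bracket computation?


We choose which 8 of 16 crossings get A-smoothings.
C(16, 8) = 16! / (8! * 8!)
= 12870

12870


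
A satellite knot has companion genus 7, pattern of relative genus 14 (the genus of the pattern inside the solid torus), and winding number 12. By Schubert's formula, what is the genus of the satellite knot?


Schubert: g(satellite) = g_rel(pattern) + |winding| * g(companion),
where g_rel(pattern) is the genus of the pattern relative to the solid torus.
= 14 + 12 * 7
= 14 + 84 = 98

98


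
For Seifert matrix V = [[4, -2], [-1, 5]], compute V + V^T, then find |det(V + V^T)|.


Step 1: Form V + V^T where V = [[4, -2], [-1, 5]]
  V^T = [[4, -1], [-2, 5]]
  V + V^T = [[8, -3], [-3, 10]]
Step 2: det(V + V^T) = 8*10 - (-3)*(-3)
  = 80 - 9 = 71
Step 3: Knot determinant = |det(V + V^T)| = |71| = 71

71


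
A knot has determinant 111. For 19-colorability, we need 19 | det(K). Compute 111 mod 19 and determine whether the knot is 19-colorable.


Step 1: A knot is p-colorable if and only if p divides its determinant.
Step 2: Compute 111 mod 19.
111 = 5 * 19 + 16
Step 3: 111 mod 19 = 16
Step 4: The knot is 19-colorable: no

16


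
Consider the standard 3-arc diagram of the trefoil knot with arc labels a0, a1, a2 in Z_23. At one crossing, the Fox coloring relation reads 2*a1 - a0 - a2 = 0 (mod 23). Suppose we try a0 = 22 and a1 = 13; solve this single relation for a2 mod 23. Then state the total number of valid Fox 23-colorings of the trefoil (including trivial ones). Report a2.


Step 1: Apply the given crossing relation 2*a1 - a0 - a2 = 0 (mod 23).
  a2 = 2*a1 - a0 mod 23
  a2 = 2*13 - 22 mod 23
  a2 = 26 - 22 mod 23
  a2 = 4 mod 23 = 4
Step 2: The trefoil has determinant 3.
  Number of Fox p-colorings (p prime) is p^2 if p = 3, else p.
  Since 23 does not divide 3, only trivial (constant) colorings exist.
  (So the trial a0 = 22, a1 = 13 with a0 != a1 does NOT extend to a valid coloring of the whole trefoil: the other two crossing relations require 3*(a1 - a0) = 0 (mod 23), which fails.)
  Total colorings = 23
Step 3: a2 = 4, total Fox 23-colorings = 23

4


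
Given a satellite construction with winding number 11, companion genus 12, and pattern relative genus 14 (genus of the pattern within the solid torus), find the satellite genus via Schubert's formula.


Schubert: g(satellite) = g_rel(pattern) + |winding| * g(companion),
where g_rel(pattern) is the genus of the pattern relative to the solid torus.
= 14 + 11 * 12
= 14 + 132 = 146

146


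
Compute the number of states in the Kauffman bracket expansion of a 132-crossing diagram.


Each crossing contributes 2 choices (A-smoothing or B-smoothing).
Total states = 2^132 = 5444517870735015415413993718908291383296

5444517870735015415413993718908291383296


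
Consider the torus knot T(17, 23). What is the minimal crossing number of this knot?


For a torus knot T(p, q) with gcd(p,q)=1,
the crossing number is min(p*(q-1), q*(p-1)).
p*(q-1) = 17*22 = 374
q*(p-1) = 23*16 = 368
min(374, 368) = 368

368


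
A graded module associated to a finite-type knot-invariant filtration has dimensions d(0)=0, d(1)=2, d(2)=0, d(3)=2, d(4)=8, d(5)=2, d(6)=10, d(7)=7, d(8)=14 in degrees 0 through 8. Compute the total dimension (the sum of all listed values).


Total dimension = d(0) + d(1) + ... + d(8)
= 0 + 2 + 0 + 2 + 8 + 2 + 10 + 7 + 14
= 45

45


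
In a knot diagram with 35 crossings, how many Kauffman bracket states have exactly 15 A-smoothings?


We choose which 15 of 35 crossings get A-smoothings.
C(35, 15) = 35! / (15! * 20!)
= 3247943160

3247943160


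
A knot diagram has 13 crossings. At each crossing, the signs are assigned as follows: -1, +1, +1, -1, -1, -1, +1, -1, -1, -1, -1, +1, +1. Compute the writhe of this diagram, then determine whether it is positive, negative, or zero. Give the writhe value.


Step 1: Count positive crossings (+1).
Positive crossings: 5
Step 2: Count negative crossings (-1).
Negative crossings: 8
Step 3: Writhe = (positive) - (negative)
w = 5 - 8 = -3
Step 4: |w| = 3, and w is negative

-3


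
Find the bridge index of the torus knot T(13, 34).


The bridge number of T(p,q) is min(p,q).
min(13, 34) = 13

13


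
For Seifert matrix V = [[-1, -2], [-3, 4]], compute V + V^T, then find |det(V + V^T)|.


Step 1: Form V + V^T where V = [[-1, -2], [-3, 4]]
  V^T = [[-1, -3], [-2, 4]]
  V + V^T = [[-2, -5], [-5, 8]]
Step 2: det(V + V^T) = (-2)*8 - (-5)*(-5)
  = -16 - 25 = -41
Step 3: Knot determinant = |det(V + V^T)| = |-41| = 41

41


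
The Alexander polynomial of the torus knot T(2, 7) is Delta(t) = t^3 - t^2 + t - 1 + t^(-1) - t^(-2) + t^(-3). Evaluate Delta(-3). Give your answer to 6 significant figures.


Substituting t = -3 into Delta(t) = t^3 - t^2 + t - 1 + t^(-1) - t^(-2) + t^(-3):
Term values: (-27) + (-9) + (-3) + (-1) + (-0.333333) + (-0.111111) + (-0.037037)
Sum = -40.48148148
Rounded to 6 significant figures: -40.4815

-40.4815


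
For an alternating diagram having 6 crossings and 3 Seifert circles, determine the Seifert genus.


For alternating knots, g = (c - s + 1)/2.
= (6 - 3 + 1)/2
= 4/2 = 2

2


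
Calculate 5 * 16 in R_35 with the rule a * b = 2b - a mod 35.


5 * 16 = 2*16 - 5 mod 35
= 32 - 5 mod 35
= 27 mod 35 = 27

27


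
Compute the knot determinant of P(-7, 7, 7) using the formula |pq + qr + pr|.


Step 1: Compute pq + qr + pr.
pq = (-7)*7 = -49
qr = 7*7 = 49
pr = (-7)*7 = -49
pq + qr + pr = -49 + 49 + (-49) = -49
Step 2: Take absolute value.
det(P(-7,7,7)) = |-49| = 49

49


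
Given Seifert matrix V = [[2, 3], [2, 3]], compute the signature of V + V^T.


Step 1: V + V^T = [[4, 5], [5, 6]]
Step 2: trace = 10, det = -1
Step 3: Discriminant = 10^2 - 4*(-1) = 104
Step 4: Eigenvalues: 10.099, -0.0990195
Step 5: Signature = (# positive eigenvalues) - (# negative eigenvalues) = 0

0


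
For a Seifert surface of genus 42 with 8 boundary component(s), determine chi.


chi = 2 - 2g - b
= 2 - 2*42 - 8
= 2 - 84 - 8 = -90

-90


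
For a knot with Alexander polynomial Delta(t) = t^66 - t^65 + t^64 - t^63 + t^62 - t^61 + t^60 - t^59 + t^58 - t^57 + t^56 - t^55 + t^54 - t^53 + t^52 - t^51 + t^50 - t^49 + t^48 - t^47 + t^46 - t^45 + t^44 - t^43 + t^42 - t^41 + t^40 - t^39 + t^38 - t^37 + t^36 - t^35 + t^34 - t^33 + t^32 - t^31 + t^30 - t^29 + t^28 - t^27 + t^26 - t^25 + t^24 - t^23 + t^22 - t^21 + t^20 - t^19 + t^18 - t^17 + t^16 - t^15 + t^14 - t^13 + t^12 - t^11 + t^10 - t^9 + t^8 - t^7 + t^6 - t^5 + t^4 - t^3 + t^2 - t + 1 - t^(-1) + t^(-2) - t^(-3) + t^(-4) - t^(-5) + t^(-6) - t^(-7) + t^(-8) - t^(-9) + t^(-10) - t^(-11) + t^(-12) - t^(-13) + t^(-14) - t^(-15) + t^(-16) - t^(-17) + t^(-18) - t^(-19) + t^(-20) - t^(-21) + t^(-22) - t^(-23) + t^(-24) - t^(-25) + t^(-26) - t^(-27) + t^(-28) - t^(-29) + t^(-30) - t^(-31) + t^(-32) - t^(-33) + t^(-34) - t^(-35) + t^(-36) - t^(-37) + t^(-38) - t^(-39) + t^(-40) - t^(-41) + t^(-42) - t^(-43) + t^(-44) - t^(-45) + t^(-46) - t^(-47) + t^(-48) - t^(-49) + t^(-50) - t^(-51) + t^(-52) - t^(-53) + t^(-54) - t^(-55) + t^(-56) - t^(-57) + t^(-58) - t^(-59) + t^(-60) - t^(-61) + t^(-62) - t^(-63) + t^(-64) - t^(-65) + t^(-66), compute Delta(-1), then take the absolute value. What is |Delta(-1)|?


Step 1: The polynomial has 133 terms with alternating signs, exponents from 66 down to -66.
Step 2: Substitute t = -1. The i-th term has coefficient (-1)^i and exponent (m-i),
  so its value is (-1)^i * (-1)^(m-i) = (-1)^m = 1 for every i.
Step 3: All 133 terms equal 1, so Delta(-1) = 133 * (1) = 133
Step 4: |Delta(-1)| = 133

133


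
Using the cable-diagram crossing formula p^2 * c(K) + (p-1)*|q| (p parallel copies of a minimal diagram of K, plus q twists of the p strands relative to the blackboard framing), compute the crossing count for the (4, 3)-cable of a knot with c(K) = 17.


Step 1: Each of the c(K) crossings of the companion diagram becomes p*p = p^2 crossings among the p parallel strands, and each of the |q| twists s_1 s_2 ... s_(p-1) adds (p-1) crossings.
  Crossings = p^2 * c(K) + (p-1)*|q|
Step 2: = 4^2 * 17 + (4-1)*3
Step 3: = 16*17 + 3*3
Step 4: = 272 + 9 = 281

281


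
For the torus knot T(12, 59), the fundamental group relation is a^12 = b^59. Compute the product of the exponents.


The relation is a^12 = b^59.
Product of exponents = 12 * 59
= 708

708


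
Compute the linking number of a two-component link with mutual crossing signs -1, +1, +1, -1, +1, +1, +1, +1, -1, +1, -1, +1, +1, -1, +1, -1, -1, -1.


Step 1: Count positive crossings: 10
Step 2: Count negative crossings: 8
Step 3: Sum of signs = 10 - 8 = 2
Step 4: Linking number = sum/2 = 2/2 = 1

1


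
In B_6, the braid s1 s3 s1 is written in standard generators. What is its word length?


The word length counts the number of generators (including inverses).
Listing each generator: s1, s3, s1
There are 3 generators in this braid word.

3


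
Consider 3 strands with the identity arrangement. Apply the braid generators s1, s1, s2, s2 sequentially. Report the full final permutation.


Starting with identity [1, 2, 3].
Apply generators in sequence:
  After s1: [2, 1, 3]
  After s1: [1, 2, 3]
  After s2: [1, 3, 2]
  After s2: [1, 2, 3]
Final permutation: [1, 2, 3]

[1, 2, 3]


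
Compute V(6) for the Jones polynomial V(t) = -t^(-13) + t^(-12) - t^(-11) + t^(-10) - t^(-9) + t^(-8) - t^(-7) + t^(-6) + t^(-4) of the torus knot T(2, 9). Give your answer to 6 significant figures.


Substituting t = 6 into V(t) = -t^(-13) + t^(-12) - t^(-11) + t^(-10) - t^(-9) + t^(-8) - t^(-7) + t^(-6) + t^(-4):
  (-)t^(-13) = -7.65656e-11
  (+)t^(-12) = 4.59394e-10
  (-)t^(-11) = -2.75636e-09
  (+)t^(-10) = 1.65382e-08
  (-)t^(-9) = -9.9229e-08
  (+)t^(-8) = 5.95374e-07
  (-)t^(-7) = -3.57225e-06
  (+)t^(-6) = 2.14335e-05
  (+)t^(-4) = 0.000771605
Sum = (-7.65656e-11) + (4.59394e-10) + (-2.75636e-09) + (1.65382e-08) + (-9.9229e-08) + (5.95374e-07) + (-3.57225e-06) + (2.14335e-05) + (0.000771605)
= 0.0007899764735
Rounded to 6 significant figures: 0.000789976

0.000789976


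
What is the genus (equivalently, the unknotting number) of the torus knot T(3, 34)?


For a torus knot T(p,q), both the unknotting number and genus equal (p-1)(q-1)/2.
= (3-1)(34-1)/2
= 2*33/2
= 66/2 = 33

33


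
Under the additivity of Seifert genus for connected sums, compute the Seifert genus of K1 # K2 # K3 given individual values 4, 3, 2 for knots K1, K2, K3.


The Seifert genus is additive under connected sum.
Seifert genus(K1 # K2 # K3) = (4) + (3) + (2)
= 9

9


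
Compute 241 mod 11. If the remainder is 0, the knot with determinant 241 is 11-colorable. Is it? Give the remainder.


Step 1: A knot is p-colorable if and only if p divides its determinant.
Step 2: Compute 241 mod 11.
241 = 21 * 11 + 10
Step 3: 241 mod 11 = 10
Step 4: The knot is 11-colorable: no

10


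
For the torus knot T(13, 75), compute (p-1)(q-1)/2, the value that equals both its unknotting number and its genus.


For a torus knot T(p,q), both the unknotting number and genus equal (p-1)(q-1)/2.
= (13-1)(75-1)/2
= 12*74/2
= 888/2 = 444

444


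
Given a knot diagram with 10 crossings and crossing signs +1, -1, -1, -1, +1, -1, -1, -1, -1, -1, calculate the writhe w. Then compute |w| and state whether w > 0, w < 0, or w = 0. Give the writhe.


Step 1: Count positive crossings (+1).
Positive crossings: 2
Step 2: Count negative crossings (-1).
Negative crossings: 8
Step 3: Writhe = (positive) - (negative)
w = 2 - 8 = -6
Step 4: |w| = 6, and w is negative

-6


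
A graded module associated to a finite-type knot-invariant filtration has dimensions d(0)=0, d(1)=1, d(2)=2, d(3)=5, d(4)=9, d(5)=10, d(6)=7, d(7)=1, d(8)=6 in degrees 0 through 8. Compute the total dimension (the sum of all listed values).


Total dimension = d(0) + d(1) + ... + d(8)
= 0 + 1 + 2 + 5 + 9 + 10 + 7 + 1 + 6
= 41

41


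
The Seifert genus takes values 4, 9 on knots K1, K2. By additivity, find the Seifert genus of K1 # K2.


The Seifert genus is additive under connected sum.
Seifert genus(K1 # K2) = (4) + (9)
= 13

13


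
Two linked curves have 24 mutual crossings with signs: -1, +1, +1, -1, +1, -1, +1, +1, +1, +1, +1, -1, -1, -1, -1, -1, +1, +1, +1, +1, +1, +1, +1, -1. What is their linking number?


Step 1: Count positive crossings: 15
Step 2: Count negative crossings: 9
Step 3: Sum of signs = 15 - 9 = 6
Step 4: Linking number = sum/2 = 6/2 = 3

3


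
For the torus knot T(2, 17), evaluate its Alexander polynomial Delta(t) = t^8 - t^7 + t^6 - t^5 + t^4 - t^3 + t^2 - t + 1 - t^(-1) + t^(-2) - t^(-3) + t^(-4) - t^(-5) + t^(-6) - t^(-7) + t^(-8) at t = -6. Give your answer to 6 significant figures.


Substituting t = -6 into Delta(t) = t^8 - t^7 + t^6 - t^5 + t^4 - t^3 + t^2 - t + 1 - t^(-1) + t^(-2) - t^(-3) + t^(-4) - t^(-5) + t^(-6) - t^(-7) + t^(-8):
Term values: (1679616) + (279936) + (46656) + (7776) + (1296) + (216) + (36) + (6) + (1) + (0.166667) + (0.0277778) + (0.00462963) + (0.000771605) + (0.000128601) + (2.14335e-05) + (3.57225e-06) + (5.95374e-07)
Sum = 2015539.2
Rounded to 6 significant figures: 2.01554e+06

2.01554e+06


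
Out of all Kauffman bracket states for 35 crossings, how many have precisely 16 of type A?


We choose which 16 of 35 crossings get A-smoothings.
C(35, 16) = 35! / (16! * 19!)
= 4059928950

4059928950


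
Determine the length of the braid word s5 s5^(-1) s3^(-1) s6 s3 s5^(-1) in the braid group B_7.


The word length counts the number of generators (including inverses).
Listing each generator: s5, s5^(-1), s3^(-1), s6, s3, s5^(-1)
There are 6 generators in this braid word.

6


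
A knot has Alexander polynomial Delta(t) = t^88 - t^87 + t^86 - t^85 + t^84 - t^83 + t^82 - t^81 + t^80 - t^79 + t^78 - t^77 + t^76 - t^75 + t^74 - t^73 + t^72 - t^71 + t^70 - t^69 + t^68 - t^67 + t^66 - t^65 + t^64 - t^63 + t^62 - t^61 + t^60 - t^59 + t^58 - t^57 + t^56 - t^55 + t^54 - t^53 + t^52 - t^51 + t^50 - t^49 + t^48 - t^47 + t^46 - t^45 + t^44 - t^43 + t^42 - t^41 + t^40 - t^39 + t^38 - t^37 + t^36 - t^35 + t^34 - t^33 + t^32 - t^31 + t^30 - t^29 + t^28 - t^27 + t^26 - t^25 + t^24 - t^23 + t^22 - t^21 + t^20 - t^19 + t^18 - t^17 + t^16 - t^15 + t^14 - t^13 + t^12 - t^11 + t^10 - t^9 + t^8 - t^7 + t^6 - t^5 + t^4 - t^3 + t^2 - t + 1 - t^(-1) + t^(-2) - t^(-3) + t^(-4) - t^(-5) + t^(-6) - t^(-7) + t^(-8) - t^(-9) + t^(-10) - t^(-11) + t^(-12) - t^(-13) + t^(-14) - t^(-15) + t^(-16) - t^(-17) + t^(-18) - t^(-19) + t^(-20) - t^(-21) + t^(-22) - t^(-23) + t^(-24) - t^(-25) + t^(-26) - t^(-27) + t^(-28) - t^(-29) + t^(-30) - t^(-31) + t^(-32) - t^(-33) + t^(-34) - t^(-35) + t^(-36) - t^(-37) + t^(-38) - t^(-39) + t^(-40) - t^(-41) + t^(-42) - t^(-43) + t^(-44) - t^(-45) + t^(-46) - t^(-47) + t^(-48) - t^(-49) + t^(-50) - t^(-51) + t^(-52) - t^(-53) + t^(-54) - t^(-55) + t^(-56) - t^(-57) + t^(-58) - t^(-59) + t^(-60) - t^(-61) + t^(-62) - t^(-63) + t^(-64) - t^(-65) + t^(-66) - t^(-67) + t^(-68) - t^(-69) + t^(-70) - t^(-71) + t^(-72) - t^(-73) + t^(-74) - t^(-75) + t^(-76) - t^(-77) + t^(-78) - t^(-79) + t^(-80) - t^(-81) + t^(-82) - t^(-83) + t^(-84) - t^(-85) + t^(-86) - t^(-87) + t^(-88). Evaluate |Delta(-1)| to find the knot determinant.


Step 1: The polynomial has 177 terms with alternating signs, exponents from 88 down to -88.
Step 2: Substitute t = -1. The i-th term has coefficient (-1)^i and exponent (m-i),
  so its value is (-1)^i * (-1)^(m-i) = (-1)^m = 1 for every i.
Step 3: All 177 terms equal 1, so Delta(-1) = 177 * (1) = 177
Step 4: |Delta(-1)| = 177

177


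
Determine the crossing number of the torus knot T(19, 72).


For a torus knot T(p, q) with gcd(p,q)=1,
the crossing number is min(p*(q-1), q*(p-1)).
p*(q-1) = 19*71 = 1349
q*(p-1) = 72*18 = 1296
min(1349, 1296) = 1296

1296


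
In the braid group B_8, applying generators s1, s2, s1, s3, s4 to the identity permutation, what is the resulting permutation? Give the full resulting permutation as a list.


Starting with identity [1, 2, 3, 4, 5, 6, 7, 8].
Apply generators in sequence:
  After s1: [2, 1, 3, 4, 5, 6, 7, 8]
  After s2: [2, 3, 1, 4, 5, 6, 7, 8]
  After s1: [3, 2, 1, 4, 5, 6, 7, 8]
  After s3: [3, 2, 4, 1, 5, 6, 7, 8]
  After s4: [3, 2, 4, 5, 1, 6, 7, 8]
Final permutation: [3, 2, 4, 5, 1, 6, 7, 8]

[3, 2, 4, 5, 1, 6, 7, 8]


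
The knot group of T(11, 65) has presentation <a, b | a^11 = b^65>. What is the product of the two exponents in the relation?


The relation is a^11 = b^65.
Product of exponents = 11 * 65
= 715

715


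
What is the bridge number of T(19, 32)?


The bridge number of T(p,q) is min(p,q).
min(19, 32) = 19

19


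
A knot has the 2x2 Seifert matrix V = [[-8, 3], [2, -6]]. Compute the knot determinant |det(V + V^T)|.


Step 1: Form V + V^T where V = [[-8, 3], [2, -6]]
  V^T = [[-8, 2], [3, -6]]
  V + V^T = [[-16, 5], [5, -12]]
Step 2: det(V + V^T) = (-16)*(-12) - 5*5
  = 192 - 25 = 167
Step 3: Knot determinant = |det(V + V^T)| = |167| = 167

167


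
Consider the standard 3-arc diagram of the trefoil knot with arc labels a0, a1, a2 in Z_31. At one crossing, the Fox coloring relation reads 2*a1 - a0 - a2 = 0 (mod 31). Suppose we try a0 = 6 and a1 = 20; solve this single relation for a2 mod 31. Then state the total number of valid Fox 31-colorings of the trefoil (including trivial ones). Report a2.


Step 1: Apply the given crossing relation 2*a1 - a0 - a2 = 0 (mod 31).
  a2 = 2*a1 - a0 mod 31
  a2 = 2*20 - 6 mod 31
  a2 = 40 - 6 mod 31
  a2 = 34 mod 31 = 3
Step 2: The trefoil has determinant 3.
  Number of Fox p-colorings (p prime) is p^2 if p = 3, else p.
  Since 31 does not divide 3, only trivial (constant) colorings exist.
  (So the trial a0 = 6, a1 = 20 with a0 != a1 does NOT extend to a valid coloring of the whole trefoil: the other two crossing relations require 3*(a1 - a0) = 0 (mod 31), which fails.)
  Total colorings = 31
Step 3: a2 = 3, total Fox 31-colorings = 31

3


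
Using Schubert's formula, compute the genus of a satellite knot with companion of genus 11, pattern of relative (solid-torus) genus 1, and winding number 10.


Schubert: g(satellite) = g_rel(pattern) + |winding| * g(companion),
where g_rel(pattern) is the genus of the pattern relative to the solid torus.
= 1 + 10 * 11
= 1 + 110 = 111

111


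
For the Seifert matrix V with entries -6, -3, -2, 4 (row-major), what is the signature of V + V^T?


Step 1: V + V^T = [[-12, -5], [-5, 8]]
Step 2: trace = -4, det = -121
Step 3: Discriminant = (-4)^2 - 4*(-121) = 500
Step 4: Eigenvalues: 9.18034, -13.1803
Step 5: Signature = (# positive eigenvalues) - (# negative eigenvalues) = 0

0


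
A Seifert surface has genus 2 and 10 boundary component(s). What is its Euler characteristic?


chi = 2 - 2g - b
= 2 - 2*2 - 10
= 2 - 4 - 10 = -12

-12


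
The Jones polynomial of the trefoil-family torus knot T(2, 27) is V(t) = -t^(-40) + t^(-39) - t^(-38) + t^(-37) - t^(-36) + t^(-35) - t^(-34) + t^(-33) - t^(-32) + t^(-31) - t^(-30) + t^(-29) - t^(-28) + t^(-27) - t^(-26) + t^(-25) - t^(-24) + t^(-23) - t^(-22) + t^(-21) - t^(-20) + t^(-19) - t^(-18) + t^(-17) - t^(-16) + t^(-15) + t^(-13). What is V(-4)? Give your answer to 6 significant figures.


Substituting t = -4 into V(t) = -t^(-40) + t^(-39) - t^(-38) + t^(-37) - t^(-36) + t^(-35) - t^(-34) + t^(-33) - t^(-32) + t^(-31) - t^(-30) + t^(-29) - t^(-28) + t^(-27) - t^(-26) + t^(-25) - t^(-24) + t^(-23) - t^(-22) + t^(-21) - t^(-20) + t^(-19) - t^(-18) + t^(-17) - t^(-16) + t^(-15) + t^(-13):
  (-)t^(-40) = -8.27181e-25
  (+)t^(-39) = -3.30872e-24
  (-)t^(-38) = -1.32349e-23
  (+)t^(-37) = -5.29396e-23
  (-)t^(-36) = -2.11758e-22
  (+)t^(-35) = -8.47033e-22
  (-)t^(-34) = -3.38813e-21
  (+)t^(-33) = -1.35525e-20
  (-)t^(-32) = -5.42101e-20
  (+)t^(-31) = -2.1684e-19
  (-)t^(-30) = -8.67362e-19
  (+)t^(-29) = -3.46945e-18
  (-)t^(-28) = -1.38778e-17
  (+)t^(-27) = -5.55112e-17
  (-)t^(-26) = -2.22045e-16
  (+)t^(-25) = -8.88178e-16
  (-)t^(-24) = -3.55271e-15
  (+)t^(-23) = -1.42109e-14
  (-)t^(-22) = -5.68434e-14
  (+)t^(-21) = -2.27374e-13
  (-)t^(-20) = -9.09495e-13
  (+)t^(-19) = -3.63798e-12
  (-)t^(-18) = -1.45519e-11
  (+)t^(-17) = -5.82077e-11
  (-)t^(-16) = -2.32831e-10
  (+)t^(-15) = -9.31323e-10
  (+)t^(-13) = -1.49012e-08
Sum = (-8.27181e-25) + (-3.30872e-24) + (-1.32349e-23) + (-5.29396e-23) + (-2.11758e-22) + (-8.47033e-22) + (-3.38813e-21) + (-1.35525e-20) + (-5.42101e-20) + (-2.1684e-19) + (-8.67362e-19) + (-3.46945e-18) + (-1.38778e-17) + (-5.55112e-17) + (-2.22045e-16) + (-8.88178e-16) + (-3.55271e-15) + (-1.42109e-14) + (-5.68434e-14) + (-2.27374e-13) + (-9.09495e-13) + (-3.63798e-12) + (-1.45519e-11) + (-5.82077e-11) + (-2.32831e-10) + (-9.31323e-10) + (-1.49012e-08)
= -1.614292463e-08
Rounded to 6 significant figures: -1.61429e-08

-1.61429e-08


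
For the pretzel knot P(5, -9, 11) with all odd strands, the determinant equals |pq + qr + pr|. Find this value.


Step 1: Compute pq + qr + pr.
pq = 5*(-9) = -45
qr = (-9)*11 = -99
pr = 5*11 = 55
pq + qr + pr = -45 + (-99) + 55 = -89
Step 2: Take absolute value.
det(P(5,-9,11)) = |-89| = 89

89


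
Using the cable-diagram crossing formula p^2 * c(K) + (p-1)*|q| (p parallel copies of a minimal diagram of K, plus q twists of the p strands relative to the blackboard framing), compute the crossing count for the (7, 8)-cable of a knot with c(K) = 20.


Step 1: Each of the c(K) crossings of the companion diagram becomes p*p = p^2 crossings among the p parallel strands, and each of the |q| twists s_1 s_2 ... s_(p-1) adds (p-1) crossings.
  Crossings = p^2 * c(K) + (p-1)*|q|
Step 2: = 7^2 * 20 + (7-1)*8
Step 3: = 49*20 + 6*8
Step 4: = 980 + 48 = 1028

1028


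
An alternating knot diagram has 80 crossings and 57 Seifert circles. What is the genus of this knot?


For alternating knots, g = (c - s + 1)/2.
= (80 - 57 + 1)/2
= 24/2 = 12

12


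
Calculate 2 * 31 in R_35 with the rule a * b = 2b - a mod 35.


2 * 31 = 2*31 - 2 mod 35
= 62 - 2 mod 35
= 60 mod 35 = 25

25


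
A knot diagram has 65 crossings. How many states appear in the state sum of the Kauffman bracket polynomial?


Each crossing contributes 2 choices (A-smoothing or B-smoothing).
Total states = 2^65 = 36893488147419103232

36893488147419103232


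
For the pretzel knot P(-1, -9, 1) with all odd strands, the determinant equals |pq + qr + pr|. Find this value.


Step 1: Compute pq + qr + pr.
pq = (-1)*(-9) = 9
qr = (-9)*1 = -9
pr = (-1)*1 = -1
pq + qr + pr = 9 + (-9) + (-1) = -1
Step 2: Take absolute value.
det(P(-1,-9,1)) = |-1| = 1

1


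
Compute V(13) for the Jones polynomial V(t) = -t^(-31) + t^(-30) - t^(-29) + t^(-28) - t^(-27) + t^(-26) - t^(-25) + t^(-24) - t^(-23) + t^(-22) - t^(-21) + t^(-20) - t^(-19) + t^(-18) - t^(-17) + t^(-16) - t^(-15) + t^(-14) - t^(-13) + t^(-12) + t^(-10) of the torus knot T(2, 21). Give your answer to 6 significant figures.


Substituting t = 13 into V(t) = -t^(-31) + t^(-30) - t^(-29) + t^(-28) - t^(-27) + t^(-26) - t^(-25) + t^(-24) - t^(-23) + t^(-22) - t^(-21) + t^(-20) - t^(-19) + t^(-18) - t^(-17) + t^(-16) - t^(-15) + t^(-14) - t^(-13) + t^(-12) + t^(-10):
  (-)t^(-31) = -2.936e-35
  (+)t^(-30) = 3.8168e-34
  (-)t^(-29) = -4.96184e-33
  (+)t^(-28) = 6.45039e-32
  (-)t^(-27) = -8.38551e-31
  (+)t^(-26) = 1.09012e-29
  (-)t^(-25) = -1.41715e-28
  (+)t^(-24) = 1.8423e-27
  (-)t^(-23) = -2.39499e-26
  (+)t^(-22) = 3.11348e-25
  (-)t^(-21) = -4.04753e-24
  (+)t^(-20) = 5.26178e-23
  (-)t^(-19) = -6.84032e-22
  (+)t^(-18) = 8.89241e-21
  (-)t^(-17) = -1.15601e-19
  (+)t^(-16) = 1.50282e-18
  (-)t^(-15) = -1.95366e-17
  (+)t^(-14) = 2.53976e-16
  (-)t^(-13) = -3.30169e-15
  (+)t^(-12) = 4.2922e-14
  (+)t^(-10) = 7.25382e-12
Sum = (-2.936e-35) + (3.8168e-34) + (-4.96184e-33) + (6.45039e-32) + (-8.38551e-31) + (1.09012e-29) + (-1.41715e-28) + (1.8423e-27) + (-2.39499e-26) + (3.11348e-25) + (-4.04753e-24) + (5.26178e-23) + (-6.84032e-22) + (8.89241e-21) + (-1.15601e-19) + (1.50282e-18) + (-1.95366e-17) + (2.53976e-16) + (-3.30169e-15) + (4.2922e-14) + (7.25382e-12)
= 7.293671155e-12
Rounded to 6 significant figures: 7.29367e-12

7.29367e-12


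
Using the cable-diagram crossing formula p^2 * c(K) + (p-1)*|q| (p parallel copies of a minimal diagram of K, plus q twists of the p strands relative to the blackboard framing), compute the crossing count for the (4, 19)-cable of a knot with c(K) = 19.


Step 1: Each of the c(K) crossings of the companion diagram becomes p*p = p^2 crossings among the p parallel strands, and each of the |q| twists s_1 s_2 ... s_(p-1) adds (p-1) crossings.
  Crossings = p^2 * c(K) + (p-1)*|q|
Step 2: = 4^2 * 19 + (4-1)*19
Step 3: = 16*19 + 3*19
Step 4: = 304 + 57 = 361

361


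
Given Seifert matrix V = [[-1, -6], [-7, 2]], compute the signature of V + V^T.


Step 1: V + V^T = [[-2, -13], [-13, 4]]
Step 2: trace = 2, det = -177
Step 3: Discriminant = 2^2 - 4*(-177) = 712
Step 4: Eigenvalues: 14.3417, -12.3417
Step 5: Signature = (# positive eigenvalues) - (# negative eigenvalues) = 0

0


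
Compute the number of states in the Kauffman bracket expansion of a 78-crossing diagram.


Each crossing contributes 2 choices (A-smoothing or B-smoothing).
Total states = 2^78 = 302231454903657293676544

302231454903657293676544


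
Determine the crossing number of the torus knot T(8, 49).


For a torus knot T(p, q) with gcd(p,q)=1,
the crossing number is min(p*(q-1), q*(p-1)).
p*(q-1) = 8*48 = 384
q*(p-1) = 49*7 = 343
min(384, 343) = 343

343


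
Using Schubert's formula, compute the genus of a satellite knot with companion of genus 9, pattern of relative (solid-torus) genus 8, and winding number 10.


Schubert: g(satellite) = g_rel(pattern) + |winding| * g(companion),
where g_rel(pattern) is the genus of the pattern relative to the solid torus.
= 8 + 10 * 9
= 8 + 90 = 98

98


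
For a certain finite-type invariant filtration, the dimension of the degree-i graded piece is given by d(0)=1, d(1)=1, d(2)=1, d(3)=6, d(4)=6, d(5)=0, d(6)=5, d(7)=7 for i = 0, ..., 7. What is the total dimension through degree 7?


Total dimension = d(0) + d(1) + ... + d(7)
= 1 + 1 + 1 + 6 + 6 + 0 + 5 + 7
= 27

27


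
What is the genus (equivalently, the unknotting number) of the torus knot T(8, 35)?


For a torus knot T(p,q), both the unknotting number and genus equal (p-1)(q-1)/2.
= (8-1)(35-1)/2
= 7*34/2
= 238/2 = 119

119


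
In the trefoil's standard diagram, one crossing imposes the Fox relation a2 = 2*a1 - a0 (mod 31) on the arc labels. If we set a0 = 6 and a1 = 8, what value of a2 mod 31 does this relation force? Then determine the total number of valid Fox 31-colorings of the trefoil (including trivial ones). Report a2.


Step 1: Apply the given crossing relation 2*a1 - a0 - a2 = 0 (mod 31).
  a2 = 2*a1 - a0 mod 31
  a2 = 2*8 - 6 mod 31
  a2 = 16 - 6 mod 31
  a2 = 10 mod 31 = 10
Step 2: The trefoil has determinant 3.
  Number of Fox p-colorings (p prime) is p^2 if p = 3, else p.
  Since 31 does not divide 3, only trivial (constant) colorings exist.
  (So the trial a0 = 6, a1 = 8 with a0 != a1 does NOT extend to a valid coloring of the whole trefoil: the other two crossing relations require 3*(a1 - a0) = 0 (mod 31), which fails.)
  Total colorings = 31
Step 3: a2 = 10, total Fox 31-colorings = 31

10


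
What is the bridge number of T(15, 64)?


The bridge number of T(p,q) is min(p,q).
min(15, 64) = 15

15


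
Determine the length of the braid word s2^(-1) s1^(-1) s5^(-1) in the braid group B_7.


The word length counts the number of generators (including inverses).
Listing each generator: s2^(-1), s1^(-1), s5^(-1)
There are 3 generators in this braid word.

3


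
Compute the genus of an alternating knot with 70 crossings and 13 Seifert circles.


For alternating knots, g = (c - s + 1)/2.
= (70 - 13 + 1)/2
= 58/2 = 29

29


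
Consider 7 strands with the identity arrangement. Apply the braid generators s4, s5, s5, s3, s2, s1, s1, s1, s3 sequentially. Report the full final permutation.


Starting with identity [1, 2, 3, 4, 5, 6, 7].
Apply generators in sequence:
  After s4: [1, 2, 3, 5, 4, 6, 7]
  After s5: [1, 2, 3, 5, 6, 4, 7]
  After s5: [1, 2, 3, 5, 4, 6, 7]
  After s3: [1, 2, 5, 3, 4, 6, 7]
  After s2: [1, 5, 2, 3, 4, 6, 7]
  After s1: [5, 1, 2, 3, 4, 6, 7]
  After s1: [1, 5, 2, 3, 4, 6, 7]
  After s1: [5, 1, 2, 3, 4, 6, 7]
  After s3: [5, 1, 3, 2, 4, 6, 7]
Final permutation: [5, 1, 3, 2, 4, 6, 7]

[5, 1, 3, 2, 4, 6, 7]


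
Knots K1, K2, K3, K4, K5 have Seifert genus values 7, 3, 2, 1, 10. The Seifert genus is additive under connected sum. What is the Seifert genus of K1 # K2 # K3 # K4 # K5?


The Seifert genus is additive under connected sum.
Seifert genus(K1 # K2 # K3 # K4 # K5) = (7) + (3) + (2) + (1) + (10)
= 23

23
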